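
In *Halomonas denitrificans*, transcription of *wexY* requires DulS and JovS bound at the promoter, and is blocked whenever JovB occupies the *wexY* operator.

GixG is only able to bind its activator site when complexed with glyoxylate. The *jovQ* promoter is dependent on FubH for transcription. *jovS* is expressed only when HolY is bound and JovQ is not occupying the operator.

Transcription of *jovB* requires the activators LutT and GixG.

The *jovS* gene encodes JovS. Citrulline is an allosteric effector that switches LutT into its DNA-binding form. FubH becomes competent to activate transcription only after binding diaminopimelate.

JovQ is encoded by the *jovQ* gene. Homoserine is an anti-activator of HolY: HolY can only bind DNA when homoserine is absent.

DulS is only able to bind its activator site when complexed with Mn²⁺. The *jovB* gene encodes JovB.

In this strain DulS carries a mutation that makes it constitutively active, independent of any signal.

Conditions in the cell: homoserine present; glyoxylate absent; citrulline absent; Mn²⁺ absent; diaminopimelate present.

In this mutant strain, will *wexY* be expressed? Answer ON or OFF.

OFF

DulS is constitutively active in this strain.
Diaminopimelate is present, so FubH is active.
No repressor is bound and FubH is active, so *jovQ* is transcribed.
So JovQ is produced and active.
Homoserine is present, so HolY is inactive.
With repressor JovQ bound, *jovS* is not transcribed.
So JovS is not produced.
Citrulline is absent, so LutT is inactive.
Glyoxylate is absent, so GixG is inactive.
Required activator LutT is absent, so *jovB* is not transcribed.
So JovB is not produced.
Required activator JovS is absent, so *wexY* is not transcribed.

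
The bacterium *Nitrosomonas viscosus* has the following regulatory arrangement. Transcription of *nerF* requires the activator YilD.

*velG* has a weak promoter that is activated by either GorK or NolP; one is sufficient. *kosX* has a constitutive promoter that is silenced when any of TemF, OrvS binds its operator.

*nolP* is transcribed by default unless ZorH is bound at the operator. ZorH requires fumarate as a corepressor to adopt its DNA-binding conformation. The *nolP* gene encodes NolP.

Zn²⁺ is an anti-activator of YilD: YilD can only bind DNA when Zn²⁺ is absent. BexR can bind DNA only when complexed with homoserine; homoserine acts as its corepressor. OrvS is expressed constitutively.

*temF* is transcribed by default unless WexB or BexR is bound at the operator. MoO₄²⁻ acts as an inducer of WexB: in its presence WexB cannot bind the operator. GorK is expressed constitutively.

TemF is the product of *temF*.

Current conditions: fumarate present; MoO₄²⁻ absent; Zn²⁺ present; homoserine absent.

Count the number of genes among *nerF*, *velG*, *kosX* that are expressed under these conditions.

Zn²⁺ is present, so YilD is inactive.
Required activator YilD is absent, so *nerF* is not transcribed.
→ *nerF* is OFF.
GorK is produced constitutively and is active.
Fumarate is present, so ZorH is active.
With repressor ZorH bound, *nolP* is not transcribed.
So NolP is not produced.
Activator GorK is present, so *velG* is transcribed.
→ *velG* is ON.
MoO₄²⁻ is absent, so WexB is active.
Homoserine is absent, so BexR is inactive.
With repressor WexB bound, *temF* is not transcribed.
So TemF is not produced.
OrvS is produced constitutively and is active.
With repressor OrvS bound, *kosX* is not transcribed.
→ *kosX* is OFF.
1 of the 3 genes is transcribed.

1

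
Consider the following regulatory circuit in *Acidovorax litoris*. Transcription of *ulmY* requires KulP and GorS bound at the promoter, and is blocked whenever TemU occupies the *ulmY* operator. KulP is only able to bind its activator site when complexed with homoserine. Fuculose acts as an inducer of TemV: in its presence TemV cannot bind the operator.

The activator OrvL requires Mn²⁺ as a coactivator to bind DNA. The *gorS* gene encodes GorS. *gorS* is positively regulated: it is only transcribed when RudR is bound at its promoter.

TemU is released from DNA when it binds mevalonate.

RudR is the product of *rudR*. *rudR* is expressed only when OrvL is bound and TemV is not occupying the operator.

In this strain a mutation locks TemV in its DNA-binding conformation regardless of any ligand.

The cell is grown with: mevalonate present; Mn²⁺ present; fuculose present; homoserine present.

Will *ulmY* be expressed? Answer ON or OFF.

Mevalonate is present, so TemU is inactive.
Homoserine is present, so KulP is active.
Mn²⁺ is present, so OrvL is active.
TemV is constitutively active in this strain.
With repressor TemV bound, *rudR* is not transcribed.
So RudR is not produced.
Required activator RudR is absent, so *gorS* is not transcribed.
So GorS is not produced.
Required activator GorS is absent, so *ulmY* is not transcribed.

OFF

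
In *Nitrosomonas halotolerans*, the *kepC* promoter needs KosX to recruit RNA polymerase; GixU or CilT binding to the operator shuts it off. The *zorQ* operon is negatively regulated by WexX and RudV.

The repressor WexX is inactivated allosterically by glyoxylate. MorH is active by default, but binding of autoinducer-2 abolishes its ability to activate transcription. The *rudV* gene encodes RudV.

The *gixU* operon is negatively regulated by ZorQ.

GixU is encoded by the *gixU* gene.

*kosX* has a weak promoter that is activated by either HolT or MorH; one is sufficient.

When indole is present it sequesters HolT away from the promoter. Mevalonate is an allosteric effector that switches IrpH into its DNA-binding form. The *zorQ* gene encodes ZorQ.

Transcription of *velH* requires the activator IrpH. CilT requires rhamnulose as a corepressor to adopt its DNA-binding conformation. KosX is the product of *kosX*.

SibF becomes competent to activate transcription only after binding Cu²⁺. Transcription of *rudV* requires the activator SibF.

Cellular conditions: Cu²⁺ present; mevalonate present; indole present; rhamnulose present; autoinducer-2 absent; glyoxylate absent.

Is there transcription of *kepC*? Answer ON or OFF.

Indole is present, so HolT is inactive.
Autoinducer-2 is absent, so MorH is active.
Activator MorH is present, so *kosX* is transcribed.
So KosX is produced and active.
Glyoxylate is absent, so WexX is active.
Cu²⁺ is present, so SibF is active.
No repressor is bound and SibF is active, so *rudV* is transcribed.
So RudV is produced and active.
With repressor WexX bound, *zorQ* is not transcribed.
So ZorQ is not produced.
With no repressor bound, *gixU* is transcribed.
So GixU is produced and active.
Rhamnulose is present, so CilT is active.
With repressor GixU bound, *kepC* is not transcribed.

OFF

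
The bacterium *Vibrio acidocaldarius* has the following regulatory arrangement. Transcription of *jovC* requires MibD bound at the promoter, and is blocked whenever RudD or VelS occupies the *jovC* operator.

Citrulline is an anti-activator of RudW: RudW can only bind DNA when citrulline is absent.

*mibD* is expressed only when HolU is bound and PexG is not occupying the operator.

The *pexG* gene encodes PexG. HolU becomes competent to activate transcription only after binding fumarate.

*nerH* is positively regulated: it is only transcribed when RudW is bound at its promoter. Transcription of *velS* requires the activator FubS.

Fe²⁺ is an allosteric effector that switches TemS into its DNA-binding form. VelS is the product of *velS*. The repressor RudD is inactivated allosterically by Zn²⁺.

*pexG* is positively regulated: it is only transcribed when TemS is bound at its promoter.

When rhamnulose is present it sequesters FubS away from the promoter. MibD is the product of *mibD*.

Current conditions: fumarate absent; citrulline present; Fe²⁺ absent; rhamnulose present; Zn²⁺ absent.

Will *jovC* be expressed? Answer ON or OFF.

Zn²⁺ is absent, so RudD is active.
Rhamnulose is present, so FubS is inactive.
Required activator FubS is absent, so *velS* is not transcribed.
So VelS is not produced.
Fumarate is absent, so HolU is inactive.
Fe²⁺ is absent, so TemS is inactive.
Required activator TemS is absent, so *pexG* is not transcribed.
So PexG is not produced.
Required activator HolU is absent, so *mibD* is not transcribed.
So MibD is not produced.
With repressor RudD bound, *jovC* is not transcribed.

OFF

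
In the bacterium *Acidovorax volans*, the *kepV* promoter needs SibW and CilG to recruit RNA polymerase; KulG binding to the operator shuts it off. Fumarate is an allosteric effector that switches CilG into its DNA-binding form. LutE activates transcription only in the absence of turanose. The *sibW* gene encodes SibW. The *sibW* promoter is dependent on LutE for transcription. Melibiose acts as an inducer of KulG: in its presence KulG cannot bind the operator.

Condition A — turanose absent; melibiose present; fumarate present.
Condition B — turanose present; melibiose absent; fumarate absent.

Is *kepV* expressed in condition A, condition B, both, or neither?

A only

Condition A:
Turanose is absent, so LutE is active.
No repressor is bound and LutE is active, so *sibW* is transcribed.
So SibW is produced and active.
Melibiose is present, so KulG is inactive.
Fumarate is present, so CilG is active.
No repressor is bound and SibW and CilG are active, so *kepV* is transcribed.
→ *kepV* is ON in A.
Condition B:
Turanose is present, so LutE is inactive.
Required activator LutE is absent, so *sibW* is not transcribed.
So SibW is not produced.
Melibiose is absent, so KulG is active.
Fumarate is absent, so CilG is inactive.
With repressor KulG bound, *kepV* is not transcribed.
→ *kepV* is OFF in B.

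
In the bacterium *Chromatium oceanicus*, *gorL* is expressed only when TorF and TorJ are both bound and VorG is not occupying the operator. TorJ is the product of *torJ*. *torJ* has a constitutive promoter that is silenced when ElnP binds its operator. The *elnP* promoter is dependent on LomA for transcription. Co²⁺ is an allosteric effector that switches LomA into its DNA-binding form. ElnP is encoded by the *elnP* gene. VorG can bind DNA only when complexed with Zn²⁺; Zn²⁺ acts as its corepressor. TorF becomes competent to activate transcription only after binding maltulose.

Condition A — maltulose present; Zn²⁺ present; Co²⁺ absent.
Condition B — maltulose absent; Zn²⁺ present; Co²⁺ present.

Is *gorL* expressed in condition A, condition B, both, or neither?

neither

Condition A:
Maltulose is present, so TorF is active.
Zn²⁺ is present, so VorG is active.
Co²⁺ is absent, so LomA is inactive.
Required activator LomA is absent, so *elnP* is not transcribed.
So ElnP is not produced.
With no repressor bound, *torJ* is transcribed.
So TorJ is produced and active.
With repressor VorG bound, *gorL* is not transcribed.
→ *gorL* is OFF in A.
Condition B:
Maltulose is absent, so TorF is inactive.
Zn²⁺ is present, so VorG is active.
Co²⁺ is present, so LomA is active.
No repressor is bound and LomA is active, so *elnP* is transcribed.
So ElnP is produced and active.
With repressor ElnP bound, *torJ* is not transcribed.
So TorJ is not produced.
With repressor VorG bound, *gorL* is not transcribed.
→ *gorL* is OFF in B.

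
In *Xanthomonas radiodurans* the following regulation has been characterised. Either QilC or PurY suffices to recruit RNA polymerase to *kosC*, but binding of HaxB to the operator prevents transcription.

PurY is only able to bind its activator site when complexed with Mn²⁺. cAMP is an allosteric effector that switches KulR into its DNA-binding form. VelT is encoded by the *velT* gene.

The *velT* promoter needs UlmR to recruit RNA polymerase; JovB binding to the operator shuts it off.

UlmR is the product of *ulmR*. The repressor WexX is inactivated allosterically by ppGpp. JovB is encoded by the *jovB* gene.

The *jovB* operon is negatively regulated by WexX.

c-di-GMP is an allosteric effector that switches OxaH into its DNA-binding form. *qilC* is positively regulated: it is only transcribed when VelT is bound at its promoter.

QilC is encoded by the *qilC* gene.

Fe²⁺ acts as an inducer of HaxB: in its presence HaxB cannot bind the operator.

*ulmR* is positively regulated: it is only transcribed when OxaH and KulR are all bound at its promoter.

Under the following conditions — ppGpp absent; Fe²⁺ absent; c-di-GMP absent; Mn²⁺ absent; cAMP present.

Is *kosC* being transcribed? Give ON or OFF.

ppGpp is absent, so WexX is active.
With repressor WexX bound, *jovB* is not transcribed.
So JovB is not produced.
c-di-GMP is absent, so OxaH is inactive.
cAMP is present, so KulR is active.
Required activator OxaH is absent, so *ulmR* is not transcribed.
So UlmR is not produced.
Required activator UlmR is absent, so *velT* is not transcribed.
So VelT is not produced.
Required activator VelT is absent, so *qilC* is not transcribed.
So QilC is not produced.
Fe²⁺ is absent, so HaxB is active.
Mn²⁺ is absent, so PurY is inactive.
With repressor HaxB bound, *kosC* is not transcribed.

OFF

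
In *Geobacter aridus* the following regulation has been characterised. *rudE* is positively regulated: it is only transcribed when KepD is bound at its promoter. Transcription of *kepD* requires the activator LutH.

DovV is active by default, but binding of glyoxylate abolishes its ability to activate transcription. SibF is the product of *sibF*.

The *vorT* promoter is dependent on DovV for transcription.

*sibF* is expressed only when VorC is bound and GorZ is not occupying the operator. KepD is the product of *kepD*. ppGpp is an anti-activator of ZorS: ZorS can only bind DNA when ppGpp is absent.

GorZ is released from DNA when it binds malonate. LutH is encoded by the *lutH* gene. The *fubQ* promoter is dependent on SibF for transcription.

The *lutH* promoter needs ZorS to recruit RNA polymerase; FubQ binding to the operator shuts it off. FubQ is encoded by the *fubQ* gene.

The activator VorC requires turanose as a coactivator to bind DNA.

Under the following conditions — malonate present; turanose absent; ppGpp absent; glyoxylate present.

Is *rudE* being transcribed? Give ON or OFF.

Turanose is absent, so VorC is inactive.
Malonate is present, so GorZ is inactive.
Required activator VorC is absent, so *sibF* is not transcribed.
So SibF is not produced.
Required activator SibF is absent, so *fubQ* is not transcribed.
So FubQ is not produced.
ppGpp is absent, so ZorS is active.
No repressor is bound and ZorS is active, so *lutH* is transcribed.
So LutH is produced and active.
No repressor is bound and LutH is active, so *kepD* is transcribed.
So KepD is produced and active.
No repressor is bound and KepD is active, so *rudE* is transcribed.

ON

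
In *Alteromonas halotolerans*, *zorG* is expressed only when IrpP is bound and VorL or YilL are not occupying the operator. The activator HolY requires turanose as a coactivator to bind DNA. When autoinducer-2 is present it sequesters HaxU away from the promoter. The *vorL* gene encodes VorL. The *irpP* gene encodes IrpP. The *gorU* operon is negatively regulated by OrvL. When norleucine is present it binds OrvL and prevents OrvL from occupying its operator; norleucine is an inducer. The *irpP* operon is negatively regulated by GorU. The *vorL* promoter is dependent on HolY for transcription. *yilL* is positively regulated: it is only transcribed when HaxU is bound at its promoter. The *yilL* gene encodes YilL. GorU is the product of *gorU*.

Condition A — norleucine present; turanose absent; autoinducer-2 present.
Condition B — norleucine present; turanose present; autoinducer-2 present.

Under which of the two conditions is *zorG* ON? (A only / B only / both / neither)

neither

Condition A:
Norleucine is present, so OrvL is inactive.
With no repressor bound, *gorU* is transcribed.
So GorU is produced and active.
With repressor GorU bound, *irpP* is not transcribed.
So IrpP is not produced.
Turanose is absent, so HolY is inactive.
Required activator HolY is absent, so *vorL* is not transcribed.
So VorL is not produced.
Autoinducer-2 is present, so HaxU is inactive.
Required activator HaxU is absent, so *yilL* is not transcribed.
So YilL is not produced.
Required activator IrpP is absent, so *zorG* is not transcribed.
→ *zorG* is OFF in A.
Condition B:
Norleucine is present, so OrvL is inactive.
With no repressor bound, *gorU* is transcribed.
So GorU is produced and active.
With repressor GorU bound, *irpP* is not transcribed.
So IrpP is not produced.
Turanose is present, so HolY is active.
No repressor is bound and HolY is active, so *vorL* is transcribed.
So VorL is produced and active.
Autoinducer-2 is present, so HaxU is inactive.
Required activator HaxU is absent, so *yilL* is not transcribed.
So YilL is not produced.
With repressor VorL bound, *zorG* is not transcribed.
→ *zorG* is OFF in B.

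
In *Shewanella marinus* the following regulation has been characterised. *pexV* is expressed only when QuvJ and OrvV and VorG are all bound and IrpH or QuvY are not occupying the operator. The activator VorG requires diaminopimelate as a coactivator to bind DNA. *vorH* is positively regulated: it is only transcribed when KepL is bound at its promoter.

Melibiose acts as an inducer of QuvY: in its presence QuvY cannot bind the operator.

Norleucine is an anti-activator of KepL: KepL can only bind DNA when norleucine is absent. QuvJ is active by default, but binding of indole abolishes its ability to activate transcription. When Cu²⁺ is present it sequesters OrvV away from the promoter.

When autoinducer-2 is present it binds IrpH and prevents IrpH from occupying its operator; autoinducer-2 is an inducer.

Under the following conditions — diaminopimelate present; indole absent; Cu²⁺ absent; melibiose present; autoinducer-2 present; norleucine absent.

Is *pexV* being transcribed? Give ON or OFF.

ON

Indole is absent, so QuvJ is active.
Cu²⁺ is absent, so OrvV is active.
Autoinducer-2 is present, so IrpH is inactive.
Melibiose is present, so QuvY is inactive.
Diaminopimelate is present, so VorG is active.
No repressor is bound and QuvJ and OrvV and VorG are active, so *pexV* is transcribed.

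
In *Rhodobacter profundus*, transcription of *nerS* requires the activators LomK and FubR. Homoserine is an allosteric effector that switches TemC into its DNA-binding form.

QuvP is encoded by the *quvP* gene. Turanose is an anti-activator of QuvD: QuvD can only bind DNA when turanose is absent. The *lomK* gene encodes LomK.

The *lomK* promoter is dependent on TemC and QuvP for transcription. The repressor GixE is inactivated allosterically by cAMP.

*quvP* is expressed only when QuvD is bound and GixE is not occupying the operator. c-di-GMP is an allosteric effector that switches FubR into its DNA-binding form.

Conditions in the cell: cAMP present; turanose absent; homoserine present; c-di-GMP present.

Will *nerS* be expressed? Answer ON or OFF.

Homoserine is present, so TemC is active.
cAMP is present, so GixE is inactive.
Turanose is absent, so QuvD is active.
No repressor is bound and QuvD is active, so *quvP* is transcribed.
So QuvP is produced and active.
No repressor is bound and TemC and QuvP are active, so *lomK* is transcribed.
So LomK is produced and active.
c-di-GMP is present, so FubR is active.
No repressor is bound and LomK and FubR are active, so *nerS* is transcribed.

ON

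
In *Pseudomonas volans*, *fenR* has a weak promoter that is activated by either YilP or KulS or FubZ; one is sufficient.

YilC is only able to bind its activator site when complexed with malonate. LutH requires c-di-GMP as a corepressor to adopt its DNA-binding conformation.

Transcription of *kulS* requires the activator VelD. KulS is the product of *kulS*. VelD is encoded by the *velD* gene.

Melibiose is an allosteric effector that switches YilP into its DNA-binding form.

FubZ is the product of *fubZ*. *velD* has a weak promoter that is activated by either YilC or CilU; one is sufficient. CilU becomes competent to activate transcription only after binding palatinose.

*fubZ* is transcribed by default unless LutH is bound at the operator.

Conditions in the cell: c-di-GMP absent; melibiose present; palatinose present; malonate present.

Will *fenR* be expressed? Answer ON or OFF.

Melibiose is present, so YilP is active.
Malonate is present, so YilC is active.
Palatinose is present, so CilU is active.
Activator YilC is present, so *velD* is transcribed.
So VelD is produced and active.
No repressor is bound and VelD is active, so *kulS* is transcribed.
So KulS is produced and active.
c-di-GMP is absent, so LutH is inactive.
With no repressor bound, *fubZ* is transcribed.
So FubZ is produced and active.
Activator YilP is present, so *fenR* is transcribed.

ON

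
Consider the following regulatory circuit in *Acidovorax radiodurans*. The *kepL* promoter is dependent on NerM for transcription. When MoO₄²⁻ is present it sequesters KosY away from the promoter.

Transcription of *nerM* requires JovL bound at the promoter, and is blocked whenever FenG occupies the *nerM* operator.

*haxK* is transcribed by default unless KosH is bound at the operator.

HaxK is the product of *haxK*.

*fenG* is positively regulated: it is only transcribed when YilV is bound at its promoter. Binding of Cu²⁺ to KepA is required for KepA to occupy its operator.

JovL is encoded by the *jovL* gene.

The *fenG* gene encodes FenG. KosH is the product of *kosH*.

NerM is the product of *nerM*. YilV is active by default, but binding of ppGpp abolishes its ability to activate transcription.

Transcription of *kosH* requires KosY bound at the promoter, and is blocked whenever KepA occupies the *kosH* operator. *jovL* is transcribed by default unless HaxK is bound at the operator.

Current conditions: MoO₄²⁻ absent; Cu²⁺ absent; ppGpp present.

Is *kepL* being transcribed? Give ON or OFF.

MoO₄²⁻ is absent, so KosY is active.
Cu²⁺ is absent, so KepA is inactive.
No repressor is bound and KosY is active, so *kosH* is transcribed.
So KosH is produced and active.
With repressor KosH bound, *haxK* is not transcribed.
So HaxK is not produced.
With no repressor bound, *jovL* is transcribed.
So JovL is produced and active.
ppGpp is present, so YilV is inactive.
Required activator YilV is absent, so *fenG* is not transcribed.
So FenG is not produced.
No repressor is bound and JovL is active, so *nerM* is transcribed.
So NerM is produced and active.
No repressor is bound and NerM is active, so *kepL* is transcribed.

ON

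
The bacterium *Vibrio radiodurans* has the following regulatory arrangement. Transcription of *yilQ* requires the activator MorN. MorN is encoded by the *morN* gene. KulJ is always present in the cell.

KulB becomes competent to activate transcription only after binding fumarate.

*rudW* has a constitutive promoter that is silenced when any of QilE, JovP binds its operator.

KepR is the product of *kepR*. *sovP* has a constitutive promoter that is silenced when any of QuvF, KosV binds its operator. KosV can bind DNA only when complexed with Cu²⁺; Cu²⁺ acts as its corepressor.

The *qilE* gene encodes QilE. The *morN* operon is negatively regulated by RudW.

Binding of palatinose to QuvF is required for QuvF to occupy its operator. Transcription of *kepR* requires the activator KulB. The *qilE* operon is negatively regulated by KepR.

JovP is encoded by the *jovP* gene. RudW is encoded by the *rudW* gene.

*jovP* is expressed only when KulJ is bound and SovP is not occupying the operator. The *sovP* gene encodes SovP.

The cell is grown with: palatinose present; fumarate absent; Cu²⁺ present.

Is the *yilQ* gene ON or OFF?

ON

Fumarate is absent, so KulB is inactive.
Required activator KulB is absent, so *kepR* is not transcribed.
So KepR is not produced.
With no repressor bound, *qilE* is transcribed.
So QilE is produced and active.
Palatinose is present, so QuvF is active.
Cu²⁺ is present, so KosV is active.
With repressor QuvF bound, *sovP* is not transcribed.
So SovP is not produced.
KulJ is produced constitutively and is active.
No repressor is bound and KulJ is active, so *jovP* is transcribed.
So JovP is produced and active.
With repressor QilE bound, *rudW* is not transcribed.
So RudW is not produced.
With no repressor bound, *morN* is transcribed.
So MorN is produced and active.
No repressor is bound and MorN is active, so *yilQ* is transcribed.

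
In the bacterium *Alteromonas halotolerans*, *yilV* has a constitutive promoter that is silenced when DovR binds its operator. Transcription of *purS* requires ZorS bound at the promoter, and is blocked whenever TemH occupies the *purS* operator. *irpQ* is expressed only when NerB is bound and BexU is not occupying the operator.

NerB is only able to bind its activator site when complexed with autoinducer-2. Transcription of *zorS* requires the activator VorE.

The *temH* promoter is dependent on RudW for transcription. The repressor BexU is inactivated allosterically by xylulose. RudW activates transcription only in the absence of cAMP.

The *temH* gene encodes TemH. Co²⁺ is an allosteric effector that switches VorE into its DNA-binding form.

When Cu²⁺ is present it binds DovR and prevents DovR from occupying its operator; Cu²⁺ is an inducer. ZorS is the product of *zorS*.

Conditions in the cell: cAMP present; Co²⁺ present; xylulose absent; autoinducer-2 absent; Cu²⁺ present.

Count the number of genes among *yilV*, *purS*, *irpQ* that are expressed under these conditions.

2

Cu²⁺ is present, so DovR is inactive.
With no repressor bound, *yilV* is transcribed.
→ *yilV* is ON.
cAMP is present, so RudW is inactive.
Required activator RudW is absent, so *temH* is not transcribed.
So TemH is not produced.
Co²⁺ is present, so VorE is active.
No repressor is bound and VorE is active, so *zorS* is transcribed.
So ZorS is produced and active.
No repressor is bound and ZorS is active, so *purS* is transcribed.
→ *purS* is ON.
Xylulose is absent, so BexU is active.
Autoinducer-2 is absent, so NerB is inactive.
With repressor BexU bound, *irpQ* is not transcribed.
→ *irpQ* is OFF.
2 of the 3 genes are transcribed.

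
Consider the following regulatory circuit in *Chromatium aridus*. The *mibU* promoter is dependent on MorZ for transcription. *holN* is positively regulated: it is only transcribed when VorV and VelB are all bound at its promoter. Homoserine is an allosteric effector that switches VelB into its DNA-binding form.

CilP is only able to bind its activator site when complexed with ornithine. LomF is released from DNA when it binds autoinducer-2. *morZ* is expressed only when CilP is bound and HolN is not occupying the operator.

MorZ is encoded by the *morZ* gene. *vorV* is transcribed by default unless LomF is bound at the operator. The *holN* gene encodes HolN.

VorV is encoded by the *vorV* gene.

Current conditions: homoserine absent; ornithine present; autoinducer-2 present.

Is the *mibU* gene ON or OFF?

ON

Autoinducer-2 is present, so LomF is inactive.
With no repressor bound, *vorV* is transcribed.
So VorV is produced and active.
Homoserine is absent, so VelB is inactive.
Required activator VelB is absent, so *holN* is not transcribed.
So HolN is not produced.
Ornithine is present, so CilP is active.
No repressor is bound and CilP is active, so *morZ* is transcribed.
So MorZ is produced and active.
No repressor is bound and MorZ is active, so *mibU* is transcribed.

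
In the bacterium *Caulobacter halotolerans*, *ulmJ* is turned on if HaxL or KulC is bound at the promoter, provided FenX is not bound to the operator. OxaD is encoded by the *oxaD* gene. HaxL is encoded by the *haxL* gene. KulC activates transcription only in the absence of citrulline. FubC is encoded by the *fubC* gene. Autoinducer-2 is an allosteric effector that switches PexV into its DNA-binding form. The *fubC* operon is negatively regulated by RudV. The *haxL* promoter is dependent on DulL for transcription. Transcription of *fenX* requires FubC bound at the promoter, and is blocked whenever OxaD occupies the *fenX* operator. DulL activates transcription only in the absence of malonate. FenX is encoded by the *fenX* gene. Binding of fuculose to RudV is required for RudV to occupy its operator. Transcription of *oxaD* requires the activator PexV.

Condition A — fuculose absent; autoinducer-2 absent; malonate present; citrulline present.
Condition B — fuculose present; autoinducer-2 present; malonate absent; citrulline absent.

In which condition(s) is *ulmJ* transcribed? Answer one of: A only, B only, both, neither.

B only

Condition A:
Fuculose is absent, so RudV is inactive.
With no repressor bound, *fubC* is transcribed.
So FubC is produced and active.
Autoinducer-2 is absent, so PexV is inactive.
Required activator PexV is absent, so *oxaD* is not transcribed.
So OxaD is not produced.
No repressor is bound and FubC is active, so *fenX* is transcribed.
So FenX is produced and active.
Malonate is present, so DulL is inactive.
Required activator DulL is absent, so *haxL* is not transcribed.
So HaxL is not produced.
Citrulline is present, so KulC is inactive.
With repressor FenX bound, *ulmJ* is not transcribed.
→ *ulmJ* is OFF in A.
Condition B:
Fuculose is present, so RudV is active.
With repressor RudV bound, *fubC* is not transcribed.
So FubC is not produced.
Autoinducer-2 is present, so PexV is active.
No repressor is bound and PexV is active, so *oxaD* is transcribed.
So OxaD is produced and active.
With repressor OxaD bound, *fenX* is not transcribed.
So FenX is not produced.
Malonate is absent, so DulL is active.
No repressor is bound and DulL is active, so *haxL* is transcribed.
So HaxL is produced and active.
Citrulline is absent, so KulC is active.
Activator HaxL is present, so *ulmJ* is transcribed.
→ *ulmJ* is ON in B.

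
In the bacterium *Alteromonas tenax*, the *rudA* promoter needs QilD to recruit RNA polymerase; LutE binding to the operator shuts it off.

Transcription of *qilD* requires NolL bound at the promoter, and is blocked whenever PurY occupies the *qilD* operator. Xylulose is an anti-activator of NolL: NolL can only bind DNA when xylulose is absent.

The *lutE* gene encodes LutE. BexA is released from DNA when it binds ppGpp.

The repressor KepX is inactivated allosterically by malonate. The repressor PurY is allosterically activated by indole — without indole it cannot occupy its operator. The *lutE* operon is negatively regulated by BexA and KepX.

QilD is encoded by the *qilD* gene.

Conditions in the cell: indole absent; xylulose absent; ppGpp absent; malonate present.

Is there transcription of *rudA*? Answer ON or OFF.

ON

ppGpp is absent, so BexA is active.
Malonate is present, so KepX is inactive.
With repressor BexA bound, *lutE* is not transcribed.
So LutE is not produced.
Xylulose is absent, so NolL is active.
Indole is absent, so PurY is inactive.
No repressor is bound and NolL is active, so *qilD* is transcribed.
So QilD is produced and active.
No repressor is bound and QilD is active, so *rudA* is transcribed.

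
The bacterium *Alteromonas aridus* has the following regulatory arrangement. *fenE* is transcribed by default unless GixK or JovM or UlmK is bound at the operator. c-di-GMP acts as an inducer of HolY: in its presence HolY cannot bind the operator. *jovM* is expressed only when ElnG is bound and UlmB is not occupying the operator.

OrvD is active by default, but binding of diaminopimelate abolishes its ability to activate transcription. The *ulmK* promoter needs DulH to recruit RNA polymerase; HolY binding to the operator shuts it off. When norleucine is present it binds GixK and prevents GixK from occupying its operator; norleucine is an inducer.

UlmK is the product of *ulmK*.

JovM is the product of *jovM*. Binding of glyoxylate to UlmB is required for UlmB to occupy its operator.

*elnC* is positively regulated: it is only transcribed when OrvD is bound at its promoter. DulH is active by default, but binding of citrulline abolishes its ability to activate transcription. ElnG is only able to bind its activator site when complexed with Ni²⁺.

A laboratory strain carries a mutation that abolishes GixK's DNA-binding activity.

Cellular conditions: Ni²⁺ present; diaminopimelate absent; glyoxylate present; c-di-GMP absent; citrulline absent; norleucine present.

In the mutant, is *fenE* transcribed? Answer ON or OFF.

GixK is non-functional in this strain, so it has no effect.
Glyoxylate is present, so UlmB is active.
Ni²⁺ is present, so ElnG is active.
With repressor UlmB bound, *jovM* is not transcribed.
So JovM is not produced.
Citrulline is absent, so DulH is active.
c-di-GMP is absent, so HolY is active.
With repressor HolY bound, *ulmK* is not transcribed.
So UlmK is not produced.
With no repressor bound, *fenE* is transcribed.

ON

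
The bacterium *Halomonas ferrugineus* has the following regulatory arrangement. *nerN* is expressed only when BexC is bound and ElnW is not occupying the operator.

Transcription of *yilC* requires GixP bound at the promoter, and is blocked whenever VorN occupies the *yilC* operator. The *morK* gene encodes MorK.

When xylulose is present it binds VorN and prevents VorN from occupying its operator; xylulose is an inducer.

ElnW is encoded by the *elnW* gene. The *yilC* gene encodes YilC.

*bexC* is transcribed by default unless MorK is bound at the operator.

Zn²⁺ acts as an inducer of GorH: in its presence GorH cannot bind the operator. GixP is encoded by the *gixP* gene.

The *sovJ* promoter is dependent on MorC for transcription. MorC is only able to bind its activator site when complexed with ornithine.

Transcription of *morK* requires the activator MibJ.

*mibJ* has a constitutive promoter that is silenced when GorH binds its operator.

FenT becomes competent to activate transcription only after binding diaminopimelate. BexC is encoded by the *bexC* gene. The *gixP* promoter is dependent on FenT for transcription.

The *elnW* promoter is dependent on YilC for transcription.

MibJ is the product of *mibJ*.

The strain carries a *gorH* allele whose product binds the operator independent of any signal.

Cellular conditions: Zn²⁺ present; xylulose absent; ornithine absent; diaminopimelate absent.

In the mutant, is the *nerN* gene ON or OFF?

GorH is constitutively active in this strain.
With repressor GorH bound, *mibJ* is not transcribed.
So MibJ is not produced.
Required activator MibJ is absent, so *morK* is not transcribed.
So MorK is not produced.
With no repressor bound, *bexC* is transcribed.
So BexC is produced and active.
Diaminopimelate is absent, so FenT is inactive.
Required activator FenT is absent, so *gixP* is not transcribed.
So GixP is not produced.
Xylulose is absent, so VorN is active.
With repressor VorN bound, *yilC* is not transcribed.
So YilC is not produced.
Required activator YilC is absent, so *elnW* is not transcribed.
So ElnW is not produced.
No repressor is bound and BexC is active, so *nerN* is transcribed.

ON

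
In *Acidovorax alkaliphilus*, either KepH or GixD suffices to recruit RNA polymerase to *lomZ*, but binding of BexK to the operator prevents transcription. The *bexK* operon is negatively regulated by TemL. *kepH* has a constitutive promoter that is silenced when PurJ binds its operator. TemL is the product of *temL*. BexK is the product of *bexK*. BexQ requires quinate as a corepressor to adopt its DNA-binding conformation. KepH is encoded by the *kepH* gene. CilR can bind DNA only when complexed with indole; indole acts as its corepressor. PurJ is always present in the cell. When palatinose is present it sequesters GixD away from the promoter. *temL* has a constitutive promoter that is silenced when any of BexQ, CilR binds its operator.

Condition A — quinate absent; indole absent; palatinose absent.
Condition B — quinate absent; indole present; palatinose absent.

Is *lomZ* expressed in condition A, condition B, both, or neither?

Condition A:
PurJ is produced constitutively and is active.
With repressor PurJ bound, *kepH* is not transcribed.
So KepH is not produced.
Quinate is absent, so BexQ is inactive.
Indole is absent, so CilR is inactive.
With no repressor bound, *temL* is transcribed.
So TemL is produced and active.
With repressor TemL bound, *bexK* is not transcribed.
So BexK is not produced.
Palatinose is absent, so GixD is active.
Activator GixD is present, so *lomZ* is transcribed.
→ *lomZ* is ON in A.
Condition B:
PurJ is produced constitutively and is active.
With repressor PurJ bound, *kepH* is not transcribed.
So KepH is not produced.
Quinate is absent, so BexQ is inactive.
Indole is present, so CilR is active.
With repressor CilR bound, *temL* is not transcribed.
So TemL is not produced.
With no repressor bound, *bexK* is transcribed.
So BexK is produced and active.
Palatinose is absent, so GixD is active.
With repressor BexK bound, *lomZ* is not transcribed.
→ *lomZ* is OFF in B.

A only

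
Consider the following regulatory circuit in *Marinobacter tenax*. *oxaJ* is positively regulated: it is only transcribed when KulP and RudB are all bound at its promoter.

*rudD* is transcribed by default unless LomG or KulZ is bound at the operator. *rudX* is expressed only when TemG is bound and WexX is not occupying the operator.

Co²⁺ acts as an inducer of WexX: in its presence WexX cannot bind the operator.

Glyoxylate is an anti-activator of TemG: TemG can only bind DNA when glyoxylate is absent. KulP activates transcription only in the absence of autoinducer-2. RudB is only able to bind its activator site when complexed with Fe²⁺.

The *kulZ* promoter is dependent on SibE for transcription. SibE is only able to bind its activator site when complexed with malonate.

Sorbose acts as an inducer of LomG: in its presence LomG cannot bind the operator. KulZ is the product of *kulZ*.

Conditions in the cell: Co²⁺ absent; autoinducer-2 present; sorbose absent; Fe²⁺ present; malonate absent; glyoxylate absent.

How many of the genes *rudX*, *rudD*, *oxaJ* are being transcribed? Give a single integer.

Co²⁺ is absent, so WexX is active.
Glyoxylate is absent, so TemG is active.
With repressor WexX bound, *rudX* is not transcribed.
→ *rudX* is OFF.
Sorbose is absent, so LomG is active.
Malonate is absent, so SibE is inactive.
Required activator SibE is absent, so *kulZ* is not transcribed.
So KulZ is not produced.
With repressor LomG bound, *rudD* is not transcribed.
→ *rudD* is OFF.
Autoinducer-2 is present, so KulP is inactive.
Fe²⁺ is present, so RudB is active.
Required activator KulP is absent, so *oxaJ* is not transcribed.
→ *oxaJ* is OFF.
0 of the 3 genes are transcribed.

0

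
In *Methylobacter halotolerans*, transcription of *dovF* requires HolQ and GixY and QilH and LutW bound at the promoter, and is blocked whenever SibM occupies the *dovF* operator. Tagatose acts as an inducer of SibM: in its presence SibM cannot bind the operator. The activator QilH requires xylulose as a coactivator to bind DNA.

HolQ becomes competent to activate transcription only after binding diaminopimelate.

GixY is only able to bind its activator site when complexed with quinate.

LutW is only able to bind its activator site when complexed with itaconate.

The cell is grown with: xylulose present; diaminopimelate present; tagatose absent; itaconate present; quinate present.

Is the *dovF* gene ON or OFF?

Tagatose is absent, so SibM is active.
Diaminopimelate is present, so HolQ is active.
Quinate is present, so GixY is active.
Xylulose is present, so QilH is active.
Itaconate is present, so LutW is active.
With repressor SibM bound, *dovF* is not transcribed.

OFF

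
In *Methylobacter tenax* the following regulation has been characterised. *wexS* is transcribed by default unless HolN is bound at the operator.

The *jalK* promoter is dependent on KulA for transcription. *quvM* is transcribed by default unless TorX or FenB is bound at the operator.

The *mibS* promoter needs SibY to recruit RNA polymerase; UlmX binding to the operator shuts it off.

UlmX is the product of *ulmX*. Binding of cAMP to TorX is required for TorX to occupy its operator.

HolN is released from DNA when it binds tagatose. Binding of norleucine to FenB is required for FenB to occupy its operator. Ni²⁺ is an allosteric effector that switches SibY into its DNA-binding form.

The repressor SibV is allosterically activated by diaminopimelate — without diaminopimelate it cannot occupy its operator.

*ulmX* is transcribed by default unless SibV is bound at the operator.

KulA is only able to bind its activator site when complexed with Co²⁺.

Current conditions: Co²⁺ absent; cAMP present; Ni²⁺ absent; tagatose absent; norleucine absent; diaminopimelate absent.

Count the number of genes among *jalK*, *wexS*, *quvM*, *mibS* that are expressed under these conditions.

0

Co²⁺ is absent, so KulA is inactive.
Required activator KulA is absent, so *jalK* is not transcribed.
→ *jalK* is OFF.
Tagatose is absent, so HolN is active.
With repressor HolN bound, *wexS* is not transcribed.
→ *wexS* is OFF.
cAMP is present, so TorX is active.
Norleucine is absent, so FenB is inactive.
With repressor TorX bound, *quvM* is not transcribed.
→ *quvM* is OFF.
Diaminopimelate is absent, so SibV is inactive.
With no repressor bound, *ulmX* is transcribed.
So UlmX is produced and active.
Ni²⁺ is absent, so SibY is inactive.
With repressor UlmX bound, *mibS* is not transcribed.
→ *mibS* is OFF.
0 of the 4 genes are transcribed.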